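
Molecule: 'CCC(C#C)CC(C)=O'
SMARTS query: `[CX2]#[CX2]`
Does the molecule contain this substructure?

Yes

The pattern [CX2]#[CX2] describes a carbon-carbon triple bond — an alkyne.
The molecule carries an ethynyl group (-C#CH), whose atoms satisfy every constraint of the query, so the pattern matches.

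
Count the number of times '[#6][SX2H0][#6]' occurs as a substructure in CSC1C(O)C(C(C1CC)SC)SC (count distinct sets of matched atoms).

[#6][SX2H0][#6] is the SMARTS for a thioether: an aliphatic sulfur bridging two carbons with no H on the sulfur.
The molecule carries 3 separate instances of a methylthio ether (-SCH3) meeting every constraint; each maps to a distinct set of atoms, giving 3 matches.

3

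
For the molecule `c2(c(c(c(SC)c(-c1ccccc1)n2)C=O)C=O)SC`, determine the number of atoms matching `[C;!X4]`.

2

The query [C;!X4] means: aliphatic carbon that does not have four total connections.
Check the 20 heavy atoms by environment: 1× n (aromatic, X2) → no; 11× c (aromatic, X3) → no; 2× S (X2) → no; 2× C (X4) → no; 2× C (X3) → match; 2× O (X1) → no.
That gives 2 matching atoms.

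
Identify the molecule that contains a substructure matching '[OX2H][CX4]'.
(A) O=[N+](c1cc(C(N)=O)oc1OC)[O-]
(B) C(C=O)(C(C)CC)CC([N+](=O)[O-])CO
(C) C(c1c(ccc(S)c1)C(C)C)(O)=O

B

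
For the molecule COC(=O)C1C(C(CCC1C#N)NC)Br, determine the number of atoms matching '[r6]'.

The query [r6] means: r6 matches atoms in a six-membered ring.
Check the 15 heavy atoms by environment: 6× C (in 6-ring) → match; 4× C (acyclic) → no; 2× O (acyclic) → no; 2× N (acyclic) → no; 1× Br (acyclic) → no.
That gives 6 matching atoms.

6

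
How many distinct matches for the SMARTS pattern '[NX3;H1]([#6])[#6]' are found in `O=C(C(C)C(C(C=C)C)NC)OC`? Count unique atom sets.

[NX3;H1]([#6])[#6] is the SMARTS for a secondary amine: a trivalent nitrogen with one H, bonded to two carbons.
Exactly one fragment in the molecule meets all constraints, giving 1 match.

1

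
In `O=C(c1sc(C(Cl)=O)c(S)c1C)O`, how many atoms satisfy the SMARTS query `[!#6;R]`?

1

Check the 13 heavy atoms by environment: 1× s (aromatic, in 5-ring) → match; 4× c (aromatic, in 5-ring) → no; 3× C (acyclic) → no; 3× O (acyclic) → no; 1× Cl (acyclic) → no; 1× S (acyclic) → no.
That gives 1 matching atom.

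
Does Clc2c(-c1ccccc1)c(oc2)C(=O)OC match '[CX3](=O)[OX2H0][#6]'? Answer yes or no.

The pattern [CX3](=O)[OX2H0][#6] describes a carbonyl carbon bonded to an oxygen that is itself bonded to carbon (no H on that O) — an ester.
The molecule carries a methyl-ester group (-C(=O)OCH3), whose atoms satisfy every constraint of the query, so the pattern matches.

Yes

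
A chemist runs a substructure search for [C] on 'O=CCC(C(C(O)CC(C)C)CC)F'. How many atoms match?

Check the 14 heavy atoms by environment: 11× C → match; 2× O → no; 1× F → no.
That gives 11 matching atoms.

11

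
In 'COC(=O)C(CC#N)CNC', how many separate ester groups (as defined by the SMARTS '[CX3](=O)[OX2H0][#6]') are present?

[CX3](=O)[OX2H0][#6] is the SMARTS for an ester: a carbonyl carbon bonded to an oxygen that is itself bonded to carbon (no H on that O).
Exactly one fragment in the molecule meets all constraints, giving 1 match.

1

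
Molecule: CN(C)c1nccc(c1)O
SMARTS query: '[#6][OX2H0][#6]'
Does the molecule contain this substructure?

No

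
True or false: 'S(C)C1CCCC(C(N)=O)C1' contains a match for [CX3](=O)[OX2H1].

The pattern [CX3](=O)[OX2H1] describes an sp2 carbon double-bonded to O and single-bonded to an -OH oxygen — a carboxylic acid.
The closest candidate here is a primary amide (-C(=O)NH2), but the carbonyl is bonded to N, not to an -OH oxygen. No other fragment satisfies the full query, so there is no match.

False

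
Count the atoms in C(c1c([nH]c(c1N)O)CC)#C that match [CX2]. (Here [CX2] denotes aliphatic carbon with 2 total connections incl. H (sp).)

Check the 11 heavy atoms by environment: 1× n (aromatic, X3) → no; 4× c (aromatic, X3) → no; 2× C (X4) → no; 1× O (X2) → no; 1× N (X3) → no; 2× C (X2) → match.
That gives 2 matching atoms.

2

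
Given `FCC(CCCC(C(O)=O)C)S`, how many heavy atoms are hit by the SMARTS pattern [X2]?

The query [X2] means: any atom with exactly two total connections (bonds + H).
Check the 12 heavy atoms by environment: 7× C (X4) → no; 1× F (X1) → no; 1× S (X2) → match; 1× C (X3) → no; 1× O (X1) → no; 1× O (X2) → match.
Summing the matching environments: 1 + 1 = 2 matching atoms.

2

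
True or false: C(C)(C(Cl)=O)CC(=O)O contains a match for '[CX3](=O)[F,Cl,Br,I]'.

True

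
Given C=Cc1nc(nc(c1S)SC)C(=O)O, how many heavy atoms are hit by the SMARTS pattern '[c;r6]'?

Check the 14 heavy atoms by environment: 2× n (aromatic, in 6-ring) → no; 4× c (aromatic, in 6-ring) → match; 2× S (acyclic) → no; 4× C (acyclic) → no; 2× O (acyclic) → no.
That gives 4 matching atoms.

4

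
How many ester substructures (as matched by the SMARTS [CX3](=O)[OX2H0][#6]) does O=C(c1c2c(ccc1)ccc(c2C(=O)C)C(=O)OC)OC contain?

[CX3](=O)[OX2H0][#6] is the SMARTS for an ester: a carbonyl carbon bonded to an oxygen that is itself bonded to carbon (no H on that O).
The molecule carries 2 separate instances of a methyl-ester group (-C(=O)OCH3) meeting every constraint; each maps to a distinct set of atoms, giving 2 matches.

2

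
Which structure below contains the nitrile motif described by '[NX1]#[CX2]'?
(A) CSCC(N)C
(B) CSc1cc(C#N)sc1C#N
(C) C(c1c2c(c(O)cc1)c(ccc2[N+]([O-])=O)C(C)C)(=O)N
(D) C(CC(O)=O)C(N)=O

B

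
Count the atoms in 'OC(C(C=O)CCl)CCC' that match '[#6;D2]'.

4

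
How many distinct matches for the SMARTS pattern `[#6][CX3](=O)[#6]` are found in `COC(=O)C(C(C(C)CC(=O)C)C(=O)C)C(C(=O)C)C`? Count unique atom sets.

3

[#6][CX3](=O)[#6] is the SMARTS for a ketone: a carbonyl carbon (no H) flanked by two carbons.
The molecule carries 3 separate instances of an acetyl/ketone group (-C(=O)CH3) meeting every constraint; each maps to a distinct set of atoms, giving 3 matches.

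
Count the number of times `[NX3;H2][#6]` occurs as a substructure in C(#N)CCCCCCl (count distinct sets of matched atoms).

0

[NX3;H2][#6] is the SMARTS for a primary amine: a trivalent nitrogen with two H attached to carbon.
The molecule has a nitrile (-C#N), but the nitrogen is NX1 (triple-bonded), not NX3 with two H; nothing else fits, so there are 0 matches.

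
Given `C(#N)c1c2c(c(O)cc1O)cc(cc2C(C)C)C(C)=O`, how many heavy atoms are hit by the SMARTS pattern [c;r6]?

The query [c;r6] means: aromatic carbon that belongs to a six-membered ring.
Check the 20 heavy atoms by environment: 10× c (aromatic, in 6-ring) → match; 3× O (acyclic) → no; 6× C (acyclic) → no; 1× N (acyclic) → no.
That gives 10 matching atoms.

10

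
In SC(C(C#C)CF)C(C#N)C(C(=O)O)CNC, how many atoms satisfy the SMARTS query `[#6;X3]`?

Check the 17 heavy atoms by environment: 7× C (X4) → no; 1× S (X2) → no; 1× F (X1) → no; 1× C (X3) → match; 1× O (X1) → no; 1× O (X2) → no; 3× C (X2) → no; 1× N (X1) → no; 1× N (X3) → no.
That gives 1 matching atom.

1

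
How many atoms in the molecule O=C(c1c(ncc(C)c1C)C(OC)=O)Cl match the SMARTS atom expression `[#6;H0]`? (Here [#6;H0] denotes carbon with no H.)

6

The query [#6;H0] means: any carbon with no attached hydrogen.
Check the 15 heavy atoms by environment: 1× n (aromatic, H0) → no; 4× c (aromatic, H0) → match; 1× c (aromatic, H1) → no; 3× C (H3) → no; 2× C (H0) → match; 3× O (H0) → no; 1× Cl (H0) → no.
Summing the matching environments: 4 + 2 = 6 matching atoms.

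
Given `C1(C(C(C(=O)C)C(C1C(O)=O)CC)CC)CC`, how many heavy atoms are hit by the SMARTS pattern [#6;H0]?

The query [#6;H0] means: any carbon with no attached hydrogen.
Check the 17 heavy atoms by environment: 5× C (H1) → no; 3× C (H2) → no; 4× C (H3) → no; 2× C (H0) → match; 2× O (H0) → no; 1× O (H1) → no.
That gives 2 matching atoms.

2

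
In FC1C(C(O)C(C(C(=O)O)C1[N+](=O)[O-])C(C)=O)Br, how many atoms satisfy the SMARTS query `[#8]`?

Check the 18 heavy atoms by environment: 9× C → no; 5× O → match; 1× Br → no; 1× F → no; 1× N (charge +1) → no; 1× O (charge -1) → match.
Summing the matching environments: 5 + 1 = 6 matching atoms.

6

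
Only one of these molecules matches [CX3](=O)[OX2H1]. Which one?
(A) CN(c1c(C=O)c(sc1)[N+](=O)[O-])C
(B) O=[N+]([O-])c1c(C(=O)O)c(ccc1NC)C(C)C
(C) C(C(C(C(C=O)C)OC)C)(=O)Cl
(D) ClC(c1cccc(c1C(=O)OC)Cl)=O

B

[CX3](=O)[OX2H1] describes an sp2 carbon double-bonded to O and single-bonded to an -OH oxygen (a carboxylic acid).
(A) has an aldehyde (-CHO) but there is no singly-bonded oxygen on the carbonyl carbon.
(B) contains a carboxylic acid group (-C(=O)OH), which satisfies every atom and bond constraint.
(C) has an acyl chloride (-C(=O)Cl) but the carbonyl is bonded to Cl, not to an -OH oxygen.
(D) has an acyl chloride (-C(=O)Cl) but the carbonyl is bonded to Cl, not to an -OH oxygen.
So the answer is (B).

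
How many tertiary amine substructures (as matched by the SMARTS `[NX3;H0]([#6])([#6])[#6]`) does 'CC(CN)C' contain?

[NX3;H0]([#6])([#6])[#6] is the SMARTS for a tertiary amine: a trivalent nitrogen with no H, bonded to three carbons.
The molecule has a primary amino group (-NH2), but the nitrogen has H2, not H0 with three carbons; nothing else fits, so there are 0 matches.

0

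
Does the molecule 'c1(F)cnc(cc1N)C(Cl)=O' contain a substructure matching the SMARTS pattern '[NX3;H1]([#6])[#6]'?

No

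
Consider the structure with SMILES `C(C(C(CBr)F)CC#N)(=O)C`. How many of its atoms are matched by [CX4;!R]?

5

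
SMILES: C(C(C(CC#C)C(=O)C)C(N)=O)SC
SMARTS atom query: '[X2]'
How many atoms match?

3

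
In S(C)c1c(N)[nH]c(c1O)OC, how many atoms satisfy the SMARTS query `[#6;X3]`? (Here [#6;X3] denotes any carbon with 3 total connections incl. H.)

The query [#6;X3] means: any carbon (aromatic or not) with three total connections.
Check the 11 heavy atoms by environment: 1× n (aromatic, X3) → no; 4× c (aromatic, X3) → match; 2× O (X2) → no; 2× C (X4) → no; 1× S (X2) → no; 1× N (X3) → no.
That gives 4 matching atoms.

4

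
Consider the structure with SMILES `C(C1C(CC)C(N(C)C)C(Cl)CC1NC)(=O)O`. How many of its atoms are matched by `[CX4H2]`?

Check the 17 heavy atoms by environment: 5× C (H1, X4) → no; 2× C (H2, X4) → match; 4× C (H3, X4) → no; 1× Cl (H0, X1) → no; 1× C (H0, X3) → no; 1× O (H0, X1) → no; 1× O (H1, X2) → no; 1× N (H0, X3) → no; 1× N (H1, X3) → no.
That gives 2 matching atoms.

2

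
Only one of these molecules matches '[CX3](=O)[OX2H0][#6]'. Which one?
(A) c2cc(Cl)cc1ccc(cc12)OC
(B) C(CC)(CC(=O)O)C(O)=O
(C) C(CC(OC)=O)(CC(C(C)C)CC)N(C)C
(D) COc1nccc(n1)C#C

[CX3](=O)[OX2H0][#6] describes a carbonyl carbon bonded to an oxygen that is itself bonded to carbon (no H on that O) (an ester).
(A) has a methoxy ether (-OCH3) but the ether oxygen is not adjacent to a C=O carbon.
(B) has a carboxylic acid group (-C(=O)OH) but the singly-bonded O carries H (OX2H1, not H0).
(C) contains a methyl-ester group (-C(=O)OCH3), which satisfies every atom and bond constraint.
(D) has a methoxy ether (-OCH3) but the ether oxygen is not adjacent to a C=O carbon.
So the answer is (C).

C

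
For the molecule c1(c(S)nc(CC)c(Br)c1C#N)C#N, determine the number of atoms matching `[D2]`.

4

The query [D2] means: atom with exactly two heavy-atom neighbours.
Check the 14 heavy atoms by environment: 1× n (aromatic, D2) → match; 5× c (aromatic, D3) → no; 3× C (D2) → match; 2× N (D1) → no; 1× S (D1) → no; 1× C (D1) → no; 1× Br (D1) → no.
Summing the matching environments: 1 + 3 = 4 matching atoms.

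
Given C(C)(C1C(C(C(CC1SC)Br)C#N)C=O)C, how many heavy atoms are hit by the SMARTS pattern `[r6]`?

The query [r6] means: r6 matches atoms in a six-membered ring.
Check the 16 heavy atoms by environment: 6× C (in 6-ring) → match; 1× S (acyclic) → no; 6× C (acyclic) → no; 1× Br (acyclic) → no; 1× N (acyclic) → no; 1× O (acyclic) → no.
That gives 6 matching atoms.

6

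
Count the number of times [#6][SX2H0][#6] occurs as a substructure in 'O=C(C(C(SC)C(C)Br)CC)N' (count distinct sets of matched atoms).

1

[#6][SX2H0][#6] is the SMARTS for a thioether: an aliphatic sulfur bridging two carbons with no H on the sulfur.
Exactly one fragment in the molecule meets all constraints, giving 1 match.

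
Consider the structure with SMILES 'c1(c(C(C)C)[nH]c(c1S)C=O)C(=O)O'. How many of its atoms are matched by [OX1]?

2

The query [OX1] means: aliphatic oxygen with one total connection — typically a carbonyl =O or an oxide.
Check the 14 heavy atoms by environment: 1× n (aromatic, X3) → no; 4× c (aromatic, X3) → no; 2× C (X3) → no; 2× O (X1) → match; 1× O (X2) → no; 1× S (X2) → no; 3× C (X4) → no.
That gives 2 matching atoms.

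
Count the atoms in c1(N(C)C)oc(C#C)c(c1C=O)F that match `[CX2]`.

2

The query [CX2] means: C with X2: aliphatic carbon with exactly 2 total connections.
Check the 13 heavy atoms by environment: 1× o (aromatic, X2) → no; 4× c (aromatic, X3) → no; 1× C (X3) → no; 1× O (X1) → no; 2× C (X2) → match; 1× F (X1) → no; 1× N (X3) → no; 2× C (X4) → no.
That gives 2 matching atoms.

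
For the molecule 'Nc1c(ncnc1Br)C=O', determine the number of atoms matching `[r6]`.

6

The query [r6] means: r6 matches atoms in a six-membered ring.
Check the 10 heavy atoms by environment: 2× n (aromatic, in 6-ring) → match; 4× c (aromatic, in 6-ring) → match; 1× Br (acyclic) → no; 1× C (acyclic) → no; 1× O (acyclic) → no; 1× N (acyclic) → no.
Summing the matching environments: 2 + 4 = 6 matching atoms.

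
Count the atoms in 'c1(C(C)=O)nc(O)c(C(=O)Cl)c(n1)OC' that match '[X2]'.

4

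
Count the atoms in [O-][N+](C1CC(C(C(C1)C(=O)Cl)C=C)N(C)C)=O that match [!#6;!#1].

The query [!#6;!#1] means: not carbon and not hydrogen — any heteroatom.
Check the 17 heavy atoms by environment: 11× C → no; 1× N → match; 2× O → match; 1× Cl → match; 1× N (charge +1) → match; 1× O (charge -1) → match.
Summing the matching environments: 1 + 2 + 1 + 1 + 1 = 6 matching atoms.

6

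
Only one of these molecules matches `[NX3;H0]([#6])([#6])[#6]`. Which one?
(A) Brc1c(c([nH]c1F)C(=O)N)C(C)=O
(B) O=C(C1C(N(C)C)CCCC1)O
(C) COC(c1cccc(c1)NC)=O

[NX3;H0]([#6])([#6])[#6] describes a trivalent nitrogen with no H, bonded to three carbons (a tertiary amine).
(A) has a primary amide (-C(=O)NH2) but the amide nitrogen has H2 and only one carbon neighbour.
(B) contains a dimethylamino group (-N(CH3)2), which satisfies every atom and bond constraint.
(C) has an N-methylamino group (-NHCH3) but the nitrogen still has one H (H1), not H0.
So the answer is (B).

B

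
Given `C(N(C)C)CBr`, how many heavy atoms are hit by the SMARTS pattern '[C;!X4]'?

0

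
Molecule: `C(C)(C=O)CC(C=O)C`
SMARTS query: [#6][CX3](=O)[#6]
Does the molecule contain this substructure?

No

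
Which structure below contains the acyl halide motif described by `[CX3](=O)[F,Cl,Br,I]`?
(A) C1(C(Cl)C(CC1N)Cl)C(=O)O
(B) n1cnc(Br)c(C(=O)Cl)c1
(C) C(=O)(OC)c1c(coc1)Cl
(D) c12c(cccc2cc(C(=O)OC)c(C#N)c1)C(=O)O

[CX3](=O)[F,Cl,Br,I] describes a carbonyl carbon bonded to a halogen (an acyl halide).
(A) has a carboxylic acid group (-C(=O)OH) but the carbonyl is bonded to -OH, not to a halogen.
(B) contains an acyl chloride (-C(=O)Cl), which satisfies every atom and bond constraint.
(C) has a methyl-ester group (-C(=O)OCH3) but the carbonyl is bonded to -O-C, not to a halogen.
(D) has a methyl-ester group (-C(=O)OCH3) but the carbonyl is bonded to -O-C, not to a halogen.
So the answer is (B).

B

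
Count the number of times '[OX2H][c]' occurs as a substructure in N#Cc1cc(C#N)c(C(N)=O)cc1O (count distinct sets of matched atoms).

1

[OX2H][c] is the SMARTS for a phenol: a hydroxyl oxygen attached to an aromatic carbon.
Exactly one fragment in the molecule meets all constraints, giving 1 match.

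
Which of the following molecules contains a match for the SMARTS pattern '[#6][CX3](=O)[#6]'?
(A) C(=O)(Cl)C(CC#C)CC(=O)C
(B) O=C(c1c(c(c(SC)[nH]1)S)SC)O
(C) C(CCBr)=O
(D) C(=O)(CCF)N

[#6][CX3](=O)[#6] describes a carbonyl carbon (no H) flanked by two carbons (a ketone).
(A) contains an acetyl/ketone group (-C(=O)CH3), which satisfies every atom and bond constraint.
(B) has a carboxylic acid group (-C(=O)OH) but one neighbour of the carbonyl carbon is O, not C.
(C) has an aldehyde (-CHO) but the carbonyl carbon has H1, so it is not flanked by two carbons.
(D) has a primary amide (-C(=O)NH2) but one neighbour of the carbonyl carbon is N, not C.
So the answer is (A).

A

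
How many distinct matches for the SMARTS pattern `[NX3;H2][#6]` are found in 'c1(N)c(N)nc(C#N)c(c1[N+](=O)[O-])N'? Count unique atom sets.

3

[NX3;H2][#6] is the SMARTS for a primary amine: a trivalent nitrogen with two H attached to carbon.
The molecule carries 3 separate instances of a primary amino group (-NH2) meeting every constraint; each maps to a distinct set of atoms, giving 3 matches.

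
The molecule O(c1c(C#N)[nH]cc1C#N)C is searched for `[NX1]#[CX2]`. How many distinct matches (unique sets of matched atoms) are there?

2

[NX1]#[CX2] is the SMARTS for a nitrile: a nitrogen triple-bonded to a two-connected carbon.
The molecule carries 2 separate instances of a nitrile (-C#N) meeting every constraint; each maps to a distinct set of atoms, giving 2 matches.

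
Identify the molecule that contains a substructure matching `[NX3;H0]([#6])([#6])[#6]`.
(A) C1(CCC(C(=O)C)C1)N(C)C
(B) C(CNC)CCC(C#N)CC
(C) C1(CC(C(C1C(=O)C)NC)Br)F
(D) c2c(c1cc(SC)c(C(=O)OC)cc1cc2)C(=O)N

[NX3;H0]([#6])([#6])[#6] describes a trivalent nitrogen with no H, bonded to three carbons (a tertiary amine).
(A) contains a dimethylamino group (-N(CH3)2), which satisfies every atom and bond constraint.
(B) has an N-methylamino group (-NHCH3) but the nitrogen still has one H (H1), not H0.
(C) has an N-methylamino group (-NHCH3) but the nitrogen still has one H (H1), not H0.
(D) has a primary amide (-C(=O)NH2) but the amide nitrogen has H2 and only one carbon neighbour.
So the answer is (A).

A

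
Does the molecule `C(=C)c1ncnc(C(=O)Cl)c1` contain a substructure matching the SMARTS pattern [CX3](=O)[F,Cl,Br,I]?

The pattern [CX3](=O)[F,Cl,Br,I] describes a carbonyl carbon bonded to a halogen — an acyl halide.
The molecule carries an acyl chloride (-C(=O)Cl), whose atoms satisfy every constraint of the query, so the pattern matches.

Yes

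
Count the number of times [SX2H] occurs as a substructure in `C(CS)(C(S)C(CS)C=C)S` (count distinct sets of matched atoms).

4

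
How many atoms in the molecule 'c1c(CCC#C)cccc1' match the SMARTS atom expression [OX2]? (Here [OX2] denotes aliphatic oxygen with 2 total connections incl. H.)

The query [OX2] means: aliphatic oxygen with two total connections — ether, hydroxyl, or ester single-bond O.
Check the 10 heavy atoms by environment: 2× C (X4) → no; 6× c (aromatic, X3) → no; 2× C (X2) → no.
No environment satisfies the query, so 0 matching atoms.

0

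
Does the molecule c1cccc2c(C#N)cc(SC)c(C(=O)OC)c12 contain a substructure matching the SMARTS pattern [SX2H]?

No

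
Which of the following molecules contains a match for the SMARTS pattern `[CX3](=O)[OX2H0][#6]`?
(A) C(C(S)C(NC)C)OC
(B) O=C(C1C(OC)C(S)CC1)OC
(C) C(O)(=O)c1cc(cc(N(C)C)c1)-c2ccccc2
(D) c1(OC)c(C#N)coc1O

B

[CX3](=O)[OX2H0][#6] describes a carbonyl carbon bonded to an oxygen that is itself bonded to carbon (no H on that O) (an ester).
(A) has a methoxy ether (-OCH3) but the ether oxygen is not adjacent to a C=O carbon.
(B) contains a methyl-ester group (-C(=O)OCH3), which satisfies every atom and bond constraint.
(C) has a carboxylic acid group (-C(=O)OH) but the singly-bonded O carries H (OX2H1, not H0).
(D) has a methoxy ether (-OCH3) but the ether oxygen is not adjacent to a C=O carbon.
So the answer is (B).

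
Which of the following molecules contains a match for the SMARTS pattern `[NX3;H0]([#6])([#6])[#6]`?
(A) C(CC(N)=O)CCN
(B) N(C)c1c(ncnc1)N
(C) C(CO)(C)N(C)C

C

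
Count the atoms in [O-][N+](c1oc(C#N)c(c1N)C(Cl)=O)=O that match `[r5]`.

5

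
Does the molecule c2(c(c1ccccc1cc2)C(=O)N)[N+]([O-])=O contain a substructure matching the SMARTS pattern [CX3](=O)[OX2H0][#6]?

No

The pattern [CX3](=O)[OX2H0][#6] describes a carbonyl carbon bonded to an oxygen that is itself bonded to carbon (no H on that O) — an ester.
The closest candidate here is a primary amide (-C(=O)NH2), but the carbonyl is bonded to N, not to an O-C linkage. No other fragment satisfies the full query, so there is no match.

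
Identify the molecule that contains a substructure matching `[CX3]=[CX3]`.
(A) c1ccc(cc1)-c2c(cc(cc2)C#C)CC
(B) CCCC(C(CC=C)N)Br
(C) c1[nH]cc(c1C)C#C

[CX3]=[CX3] describes a non-aromatic C=C double bond between two sp2 carbons (an alkene).
(A) has an ethynyl group (-C#CH) but the C-C bond is a triple bond, not a double bond.
(B) contains a vinyl group (-CH=CH2), which satisfies every atom and bond constraint.
(C) has an ethynyl group (-C#CH) but the C-C bond is a triple bond, not a double bond.
So the answer is (B).

B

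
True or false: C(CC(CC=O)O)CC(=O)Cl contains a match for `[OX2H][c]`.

False

The pattern [OX2H][c] describes a hydroxyl oxygen attached to an aromatic carbon — a phenol.
The closest candidate here is a hydroxyl group (-OH), but the -OH is on an aliphatic carbon, not an aromatic c. No other fragment satisfies the full query, so there is no match.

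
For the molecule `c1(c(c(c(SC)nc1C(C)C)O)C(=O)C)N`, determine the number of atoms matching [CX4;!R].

5

Check the 16 heavy atoms by environment: 1× n (aromatic, X2, in 6-ring) → no; 5× c (aromatic, X3, in 6-ring) → no; 1× O (X2, acyclic) → no; 1× S (X2, acyclic) → no; 5× C (X4, acyclic) → match; 1× C (X3, acyclic) → no; 1× O (X1, acyclic) → no; 1× N (X3, acyclic) → no.
That gives 5 matching atoms.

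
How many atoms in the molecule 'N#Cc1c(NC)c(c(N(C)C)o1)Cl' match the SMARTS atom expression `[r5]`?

The query [r5] means: r5 matches atoms in a five-membered ring.
Check the 13 heavy atoms by environment: 1× o (aromatic, in 5-ring) → match; 4× c (aromatic, in 5-ring) → match; 3× N (acyclic) → no; 4× C (acyclic) → no; 1× Cl (acyclic) → no.
Summing the matching environments: 1 + 4 = 5 matching atoms.

5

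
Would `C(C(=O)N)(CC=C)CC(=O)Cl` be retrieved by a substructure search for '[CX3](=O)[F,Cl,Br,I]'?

Yes

The pattern [CX3](=O)[F,Cl,Br,I] describes a carbonyl carbon bonded to a halogen — an acyl halide.
The molecule carries an acyl chloride (-C(=O)Cl), whose atoms satisfy every constraint of the query, so the pattern matches.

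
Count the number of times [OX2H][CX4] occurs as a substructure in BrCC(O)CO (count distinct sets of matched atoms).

[OX2H][CX4] is the SMARTS for an aliphatic alcohol: a hydroxyl oxygen bound to an sp3 (X4) carbon.
The molecule carries 2 separate instances of a hydroxyl group (-OH) meeting every constraint; each maps to a distinct set of atoms, giving 2 matches.

2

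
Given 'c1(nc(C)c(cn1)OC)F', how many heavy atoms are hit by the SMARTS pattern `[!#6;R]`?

2

The query [!#6;R] means: non-carbon atom that is part of a ring.
Check the 10 heavy atoms by environment: 2× n (aromatic, in 6-ring) → match; 4× c (aromatic, in 6-ring) → no; 1× F (acyclic) → no; 2× C (acyclic) → no; 1× O (acyclic) → no.
That gives 2 matching atoms.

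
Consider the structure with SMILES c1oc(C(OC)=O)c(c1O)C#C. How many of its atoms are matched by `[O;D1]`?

2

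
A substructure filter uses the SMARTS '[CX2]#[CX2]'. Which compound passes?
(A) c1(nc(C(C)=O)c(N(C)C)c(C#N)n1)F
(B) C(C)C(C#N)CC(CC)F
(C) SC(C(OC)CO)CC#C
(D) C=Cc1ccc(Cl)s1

C

[CX2]#[CX2] describes a carbon-carbon triple bond (an alkyne).
(A) has a nitrile (-C#N) but the triple bond is C#N, not C#C.
(B) has a nitrile (-C#N) but the triple bond is C#N, not C#C.
(C) contains an ethynyl group (-C#CH), which satisfies every atom and bond constraint.
(D) has a vinyl group (-CH=CH2) but the C=C is a double bond; both carbons are CX3, not CX2.
So the answer is (C).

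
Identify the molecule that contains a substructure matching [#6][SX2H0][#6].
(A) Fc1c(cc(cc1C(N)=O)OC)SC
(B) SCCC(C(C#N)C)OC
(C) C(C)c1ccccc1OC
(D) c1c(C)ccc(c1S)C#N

A

[#6][SX2H0][#6] describes an aliphatic sulfur bridging two carbons with no H on the sulfur (a thioether).
(A) contains a methylthio ether (-SCH3), which satisfies every atom and bond constraint.
(B) has a thiol (-SH) but the sulfur has H1, not H0 bridging two carbons.
(C) has a methoxy ether (-OCH3) but the bridging atom is O, not S.
(D) has a thiol (-SH) but the sulfur has H1, not H0 bridging two carbons.
So the answer is (A).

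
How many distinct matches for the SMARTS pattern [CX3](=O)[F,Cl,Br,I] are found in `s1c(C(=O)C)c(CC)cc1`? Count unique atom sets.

0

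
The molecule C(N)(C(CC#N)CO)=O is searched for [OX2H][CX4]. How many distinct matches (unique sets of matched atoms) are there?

1

[OX2H][CX4] is the SMARTS for an aliphatic alcohol: a hydroxyl oxygen bound to an sp3 (X4) carbon.
Exactly one fragment in the molecule meets all constraints, giving 1 match.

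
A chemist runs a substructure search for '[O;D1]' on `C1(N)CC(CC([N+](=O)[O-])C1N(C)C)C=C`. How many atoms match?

2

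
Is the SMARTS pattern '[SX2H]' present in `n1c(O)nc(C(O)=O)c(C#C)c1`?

No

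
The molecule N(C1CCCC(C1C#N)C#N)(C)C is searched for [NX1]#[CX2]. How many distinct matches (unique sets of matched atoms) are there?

2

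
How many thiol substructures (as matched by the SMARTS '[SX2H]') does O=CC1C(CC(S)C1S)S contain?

[SX2H] is the SMARTS for a thiol: an aliphatic sulfur with two connections, one being H.
The molecule carries 3 separate instances of a thiol (-SH) meeting every constraint; each maps to a distinct set of atoms, giving 3 matches.

3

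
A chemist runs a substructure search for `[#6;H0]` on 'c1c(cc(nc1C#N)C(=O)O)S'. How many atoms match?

Check the 12 heavy atoms by environment: 1× n (aromatic, H0) → no; 3× c (aromatic, H0) → match; 2× c (aromatic, H1) → no; 2× C (H0) → match; 1× N (H0) → no; 1× O (H0) → no; 1× O (H1) → no; 1× S (H1) → no.
Summing the matching environments: 3 + 2 = 5 matching atoms.

5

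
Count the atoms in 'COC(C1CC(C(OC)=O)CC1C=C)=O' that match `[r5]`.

5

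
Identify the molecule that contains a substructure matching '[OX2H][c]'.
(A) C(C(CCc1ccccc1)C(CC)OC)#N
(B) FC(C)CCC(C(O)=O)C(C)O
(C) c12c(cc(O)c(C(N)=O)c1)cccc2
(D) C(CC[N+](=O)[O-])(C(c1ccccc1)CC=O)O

[OX2H][c] describes a hydroxyl oxygen attached to an aromatic carbon (a phenol).
(A) has a methoxy ether (-OCH3) but the oxygen has H0, not H1.
(B) has a hydroxyl group (-OH) but the -OH is on an aliphatic carbon, not an aromatic c.
(C) contains a hydroxyl group (-OH), which satisfies every atom and bond constraint.
(D) has a hydroxyl group (-OH) but the -OH is on an aliphatic carbon, not an aromatic c.
So the answer is (C).

C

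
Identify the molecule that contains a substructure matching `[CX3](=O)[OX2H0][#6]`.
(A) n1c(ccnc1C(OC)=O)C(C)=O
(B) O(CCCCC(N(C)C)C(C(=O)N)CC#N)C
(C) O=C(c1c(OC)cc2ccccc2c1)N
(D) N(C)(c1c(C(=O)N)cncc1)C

[CX3](=O)[OX2H0][#6] describes a carbonyl carbon bonded to an oxygen that is itself bonded to carbon (no H on that O) (an ester).
(A) contains a methyl-ester group (-C(=O)OCH3), which satisfies every atom and bond constraint.
(B) has a primary amide (-C(=O)NH2) but the carbonyl is bonded to N, not to an O-C linkage.
(C) has a methoxy ether (-OCH3) but the ether oxygen is not adjacent to a C=O carbon.
(D) has a primary amide (-C(=O)NH2) but the carbonyl is bonded to N, not to an O-C linkage.
So the answer is (A).

A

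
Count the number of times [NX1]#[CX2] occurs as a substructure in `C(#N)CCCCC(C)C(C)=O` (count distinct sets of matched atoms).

[NX1]#[CX2] is the SMARTS for a nitrile: a nitrogen triple-bonded to a two-connected carbon.
Exactly one fragment in the molecule meets all constraints, giving 1 match.

1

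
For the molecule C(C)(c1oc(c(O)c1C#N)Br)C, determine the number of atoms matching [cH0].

4

Check the 12 heavy atoms by environment: 1× o (aromatic, H0) → no; 4× c (aromatic, H0) → match; 1× C (H0) → no; 1× N (H0) → no; 1× C (H1) → no; 2× C (H3) → no; 1× O (H1) → no; 1× Br (H0) → no.
That gives 4 matching atoms.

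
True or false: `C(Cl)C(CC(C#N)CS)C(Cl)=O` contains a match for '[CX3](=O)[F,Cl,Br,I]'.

True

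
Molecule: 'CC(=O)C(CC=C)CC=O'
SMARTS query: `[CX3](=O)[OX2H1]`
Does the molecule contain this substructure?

No

The pattern [CX3](=O)[OX2H1] describes an sp2 carbon double-bonded to O and single-bonded to an -OH oxygen — a carboxylic acid.
The closest candidate here is an aldehyde (-CHO), but there is no singly-bonded oxygen on the carbonyl carbon. No other fragment satisfies the full query, so there is no match.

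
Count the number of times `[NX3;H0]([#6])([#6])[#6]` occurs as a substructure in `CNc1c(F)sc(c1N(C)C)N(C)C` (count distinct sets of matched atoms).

2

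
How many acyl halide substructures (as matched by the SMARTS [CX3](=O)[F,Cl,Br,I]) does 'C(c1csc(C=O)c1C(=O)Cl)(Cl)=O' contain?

2

[CX3](=O)[F,Cl,Br,I] is the SMARTS for an acyl halide: a carbonyl carbon bonded to a halogen.
The molecule carries 2 separate instances of an acyl chloride (-C(=O)Cl) meeting every constraint; each maps to a distinct set of atoms, giving 2 matches.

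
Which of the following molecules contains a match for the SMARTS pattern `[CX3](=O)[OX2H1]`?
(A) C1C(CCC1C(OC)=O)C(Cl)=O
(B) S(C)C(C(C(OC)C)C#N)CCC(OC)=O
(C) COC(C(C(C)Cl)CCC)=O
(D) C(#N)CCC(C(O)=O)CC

D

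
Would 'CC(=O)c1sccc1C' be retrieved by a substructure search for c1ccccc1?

No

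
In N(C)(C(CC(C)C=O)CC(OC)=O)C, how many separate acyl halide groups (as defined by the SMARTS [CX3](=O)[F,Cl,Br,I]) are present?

[CX3](=O)[F,Cl,Br,I] is the SMARTS for an acyl halide: a carbonyl carbon bonded to a halogen.
The molecule has a methyl-ester group (-C(=O)OCH3), but the carbonyl is bonded to -O-C, not to a halogen; nothing else fits, so there are 0 matches.

0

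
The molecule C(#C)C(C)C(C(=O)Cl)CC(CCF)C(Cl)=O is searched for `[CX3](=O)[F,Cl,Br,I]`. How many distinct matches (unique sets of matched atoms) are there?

2

[CX3](=O)[F,Cl,Br,I] is the SMARTS for an acyl halide: a carbonyl carbon bonded to a halogen.
The molecule carries 2 separate instances of an acyl chloride (-C(=O)Cl) meeting every constraint; each maps to a distinct set of atoms, giving 2 matches.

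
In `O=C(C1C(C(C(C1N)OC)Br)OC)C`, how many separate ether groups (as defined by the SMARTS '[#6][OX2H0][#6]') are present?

2

[#6][OX2H0][#6] is the SMARTS for an ether: an aliphatic oxygen bridging two carbons with no H on the oxygen.
The molecule carries 2 separate instances of a methoxy ether (-OCH3) meeting every constraint; each maps to a distinct set of atoms, giving 2 matches.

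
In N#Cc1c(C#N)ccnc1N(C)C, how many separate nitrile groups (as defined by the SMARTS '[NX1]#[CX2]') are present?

[NX1]#[CX2] is the SMARTS for a nitrile: a nitrogen triple-bonded to a two-connected carbon.
The molecule carries 2 separate instances of a nitrile (-C#N) meeting every constraint; each maps to a distinct set of atoms, giving 2 matches.

2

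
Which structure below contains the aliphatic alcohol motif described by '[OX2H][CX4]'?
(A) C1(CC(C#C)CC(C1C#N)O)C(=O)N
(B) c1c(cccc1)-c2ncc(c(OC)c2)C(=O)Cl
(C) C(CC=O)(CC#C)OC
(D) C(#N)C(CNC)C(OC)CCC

[OX2H][CX4] describes a hydroxyl oxygen bound to an sp3 (X4) carbon (an aliphatic alcohol).
(A) contains a hydroxyl group (-OH), which satisfies every atom and bond constraint.
(B) has a methoxy ether (-OCH3) but the oxygen has H0 (ether), not H1.
(C) has a methoxy ether (-OCH3) but the oxygen has H0 (ether), not H1.
(D) has a methoxy ether (-OCH3) but the oxygen has H0 (ether), not H1.
So the answer is (A).

A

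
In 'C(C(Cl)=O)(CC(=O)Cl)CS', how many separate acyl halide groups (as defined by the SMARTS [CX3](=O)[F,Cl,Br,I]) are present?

2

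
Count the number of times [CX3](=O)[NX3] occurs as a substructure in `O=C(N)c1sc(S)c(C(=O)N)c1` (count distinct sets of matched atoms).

2

[CX3](=O)[NX3] is the SMARTS for an amide: a carbonyl carbon bonded to a trivalent nitrogen.
The molecule carries 2 separate instances of a primary amide (-C(=O)NH2) meeting every constraint; each maps to a distinct set of atoms, giving 2 matches.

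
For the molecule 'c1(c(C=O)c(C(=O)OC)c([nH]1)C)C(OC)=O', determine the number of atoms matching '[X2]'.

2

The query [X2] means: any atom with exactly two total connections (bonds + H).
Check the 16 heavy atoms by environment: 1× n (aromatic, X3) → no; 4× c (aromatic, X3) → no; 3× C (X3) → no; 3× O (X1) → no; 2× O (X2) → match; 3× C (X4) → no.
That gives 2 matching atoms.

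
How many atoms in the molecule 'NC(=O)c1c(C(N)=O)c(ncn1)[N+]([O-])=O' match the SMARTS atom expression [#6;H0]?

Check the 15 heavy atoms by environment: 2× n (aromatic, H0) → no; 1× c (aromatic, H1) → no; 3× c (aromatic, H0) → match; 2× C (H0) → match; 3× O (H0) → no; 2× N (H2) → no; 1× N (charge +1, H0) → no; 1× O (charge -1, H0) → no.
Summing the matching environments: 3 + 2 = 5 matching atoms.

5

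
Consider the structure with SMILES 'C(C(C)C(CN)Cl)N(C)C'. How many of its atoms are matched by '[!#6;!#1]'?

3

Check the 10 heavy atoms by environment: 7× C → no; 2× N → match; 1× Cl → match.
Summing the matching environments: 2 + 1 = 3 matching atoms.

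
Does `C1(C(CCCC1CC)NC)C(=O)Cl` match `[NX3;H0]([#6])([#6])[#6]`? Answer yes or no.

No

The pattern [NX3;H0]([#6])([#6])[#6] describes a trivalent nitrogen with no H, bonded to three carbons — a tertiary amine.
The closest candidate here is an N-methylamino group (-NHCH3), but the nitrogen still has one H (H1), not H0. No other fragment satisfies the full query, so there is no match.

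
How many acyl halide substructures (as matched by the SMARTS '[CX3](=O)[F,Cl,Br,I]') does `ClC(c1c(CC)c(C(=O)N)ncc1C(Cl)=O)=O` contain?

2

[CX3](=O)[F,Cl,Br,I] is the SMARTS for an acyl halide: a carbonyl carbon bonded to a halogen.
The molecule carries 2 separate instances of an acyl chloride (-C(=O)Cl) meeting every constraint; each maps to a distinct set of atoms, giving 2 matches.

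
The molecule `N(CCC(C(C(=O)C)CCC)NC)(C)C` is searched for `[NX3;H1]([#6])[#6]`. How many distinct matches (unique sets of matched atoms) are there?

[NX3;H1]([#6])[#6] is the SMARTS for a secondary amine: a trivalent nitrogen with one H, bonded to two carbons.
Exactly one fragment in the molecule meets all constraints, giving 1 match.

1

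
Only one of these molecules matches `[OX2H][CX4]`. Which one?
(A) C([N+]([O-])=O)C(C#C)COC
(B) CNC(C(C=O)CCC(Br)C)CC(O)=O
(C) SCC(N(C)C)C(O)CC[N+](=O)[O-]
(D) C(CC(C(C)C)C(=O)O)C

[OX2H][CX4] describes a hydroxyl oxygen bound to an sp3 (X4) carbon (an aliphatic alcohol).
(A) has a methoxy ether (-OCH3) but the oxygen has H0 (ether), not H1.
(B) has a carboxylic acid group (-C(=O)OH) but the -OH is on a CX3 carbonyl carbon, not a CX4 carbon.
(C) contains a hydroxyl group (-OH), which satisfies every atom and bond constraint.
(D) has a carboxylic acid group (-C(=O)OH) but the -OH is on a CX3 carbonyl carbon, not a CX4 carbon.
So the answer is (C).

C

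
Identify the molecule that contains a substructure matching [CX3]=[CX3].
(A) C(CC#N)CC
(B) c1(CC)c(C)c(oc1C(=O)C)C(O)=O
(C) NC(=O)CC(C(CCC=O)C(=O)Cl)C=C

[CX3]=[CX3] describes a non-aromatic C=C double bond between two sp2 carbons (an alkene).
(A) has an ethyl group (-CH2CH3) but its C-C bond is a single bond between CX4 carbons, not CX3=CX3.
(B) has an ethyl group (-CH2CH3) but its C-C bond is a single bond between CX4 carbons, not CX3=CX3.
(C) contains a vinyl group (-CH=CH2), which satisfies every atom and bond constraint.
So the answer is (C).

C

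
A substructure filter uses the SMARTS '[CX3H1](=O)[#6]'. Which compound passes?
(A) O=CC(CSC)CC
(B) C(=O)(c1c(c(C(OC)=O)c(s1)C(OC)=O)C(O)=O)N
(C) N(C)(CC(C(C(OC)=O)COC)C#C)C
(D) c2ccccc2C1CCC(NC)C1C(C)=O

A

[CX3H1](=O)[#6] describes an sp2 carbon with one H, double-bonded to O and single-bonded to carbon (an aldehyde).
(A) contains an aldehyde (-CHO), which satisfies every atom and bond constraint.
(B) has a carboxylic acid group (-C(=O)OH) but the carbonyl carbon has H0 and is bonded to O, not H1.
(C) has a methyl-ester group (-C(=O)OCH3) but the carbonyl carbon has H0, not H1.
(D) has an acetyl/ketone group (-C(=O)CH3) but the carbonyl carbon has H0 (two carbon neighbours), not H1.
So the answer is (A).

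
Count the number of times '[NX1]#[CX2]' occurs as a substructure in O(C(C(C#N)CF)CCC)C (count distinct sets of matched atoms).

[NX1]#[CX2] is the SMARTS for a nitrile: a nitrogen triple-bonded to a two-connected carbon.
Exactly one fragment in the molecule meets all constraints, giving 1 match.

1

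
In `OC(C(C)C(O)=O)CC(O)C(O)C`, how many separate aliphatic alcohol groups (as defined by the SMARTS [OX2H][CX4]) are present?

[OX2H][CX4] is the SMARTS for an aliphatic alcohol: a hydroxyl oxygen bound to an sp3 (X4) carbon.
The molecule carries 3 separate instances of a hydroxyl group (-OH) meeting every constraint; each maps to a distinct set of atoms, giving 3 matches.

3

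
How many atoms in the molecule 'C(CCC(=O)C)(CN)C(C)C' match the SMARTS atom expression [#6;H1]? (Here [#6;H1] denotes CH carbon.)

The query [#6;H1] means: any carbon bearing exactly one hydrogen.
Check the 11 heavy atoms by environment: 3× C (H2) → no; 2× C (H1) → match; 1× N (H2) → no; 1× C (H0) → no; 1× O (H0) → no; 3× C (H3) → no.
That gives 2 matching atoms.

2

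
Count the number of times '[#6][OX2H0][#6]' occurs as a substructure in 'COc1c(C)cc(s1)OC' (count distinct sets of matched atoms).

2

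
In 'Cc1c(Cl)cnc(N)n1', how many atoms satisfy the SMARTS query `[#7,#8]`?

3

The query [#7,#8] means: nitrogen or oxygen (comma = OR).
Check the 9 heavy atoms by environment: 2× n (aromatic) → match; 4× c (aromatic) → no; 1× Cl → no; 1× N → match; 1× C → no.
Summing the matching environments: 2 + 1 = 3 matching atoms.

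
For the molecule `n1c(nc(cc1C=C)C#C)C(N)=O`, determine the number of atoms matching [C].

The query [C] means: uppercase C matches aliphatic (non-aromatic) carbon only.
Check the 13 heavy atoms by environment: 2× n (aromatic) → no; 4× c (aromatic) → no; 5× C → match; 1× O → no; 1× N → no.
That gives 5 matching atoms.

5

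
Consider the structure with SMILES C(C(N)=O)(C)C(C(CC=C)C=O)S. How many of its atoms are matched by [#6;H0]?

1

The query [#6;H0] means: any carbon with no attached hydrogen.
Check the 13 heavy atoms by environment: 1× C (H3) → no; 5× C (H1) → no; 2× C (H2) → no; 1× C (H0) → match; 2× O (H0) → no; 1× N (H2) → no; 1× S (H1) → no.
That gives 1 matching atom.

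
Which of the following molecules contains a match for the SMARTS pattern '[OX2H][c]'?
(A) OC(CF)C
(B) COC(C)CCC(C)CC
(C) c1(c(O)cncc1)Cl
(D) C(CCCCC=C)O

C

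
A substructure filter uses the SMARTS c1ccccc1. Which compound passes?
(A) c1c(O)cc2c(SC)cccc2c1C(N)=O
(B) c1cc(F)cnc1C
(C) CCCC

A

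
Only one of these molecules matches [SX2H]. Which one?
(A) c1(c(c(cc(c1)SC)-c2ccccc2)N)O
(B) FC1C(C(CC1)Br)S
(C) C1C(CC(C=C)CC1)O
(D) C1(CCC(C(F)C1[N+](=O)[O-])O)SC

B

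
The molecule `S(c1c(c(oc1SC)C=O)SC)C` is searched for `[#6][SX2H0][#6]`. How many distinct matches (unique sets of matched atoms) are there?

[#6][SX2H0][#6] is the SMARTS for a thioether: an aliphatic sulfur bridging two carbons with no H on the sulfur.
The molecule carries 3 separate instances of a methylthio ether (-SCH3) meeting every constraint; each maps to a distinct set of atoms, giving 3 matches.

3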